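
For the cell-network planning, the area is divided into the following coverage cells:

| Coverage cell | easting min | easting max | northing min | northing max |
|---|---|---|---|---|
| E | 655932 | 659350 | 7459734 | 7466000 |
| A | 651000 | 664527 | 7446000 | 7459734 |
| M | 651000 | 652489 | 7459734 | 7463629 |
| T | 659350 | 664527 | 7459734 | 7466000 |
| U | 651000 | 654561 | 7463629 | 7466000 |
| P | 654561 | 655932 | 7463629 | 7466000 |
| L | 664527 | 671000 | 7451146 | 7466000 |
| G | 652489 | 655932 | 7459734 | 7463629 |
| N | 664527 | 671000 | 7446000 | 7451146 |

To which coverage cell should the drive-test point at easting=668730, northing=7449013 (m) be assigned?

N

The point has easting = 668730 and northing = 7449013.
Only N satisfies 664527 ≤ easting ≤ 671000 and 7446000 ≤ northing ≤ 7451146.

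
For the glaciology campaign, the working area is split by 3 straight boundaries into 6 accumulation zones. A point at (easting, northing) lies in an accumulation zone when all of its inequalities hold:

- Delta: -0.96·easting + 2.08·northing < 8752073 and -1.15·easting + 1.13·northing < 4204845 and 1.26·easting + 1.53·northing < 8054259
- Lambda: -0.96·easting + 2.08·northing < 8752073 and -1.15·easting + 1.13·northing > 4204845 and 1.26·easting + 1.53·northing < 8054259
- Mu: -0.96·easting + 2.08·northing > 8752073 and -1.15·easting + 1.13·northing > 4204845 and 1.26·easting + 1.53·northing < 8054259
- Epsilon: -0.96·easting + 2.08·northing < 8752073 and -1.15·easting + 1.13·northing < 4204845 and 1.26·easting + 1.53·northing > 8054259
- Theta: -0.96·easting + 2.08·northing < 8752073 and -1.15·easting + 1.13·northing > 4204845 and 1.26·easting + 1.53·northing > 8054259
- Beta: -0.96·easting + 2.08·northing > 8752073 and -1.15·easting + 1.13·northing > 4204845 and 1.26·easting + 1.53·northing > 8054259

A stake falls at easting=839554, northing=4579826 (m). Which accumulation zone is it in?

Theta

-0.96·839554 + 2.08·4579826 = 8720066.240, which is < 8752073
-1.15·839554 + 1.13·4579826 = 4209716.280, which is > 4204845
1.26·839554 + 1.53·4579826 = 8064971.820, which is > 8054259
This sign pattern matches Theta.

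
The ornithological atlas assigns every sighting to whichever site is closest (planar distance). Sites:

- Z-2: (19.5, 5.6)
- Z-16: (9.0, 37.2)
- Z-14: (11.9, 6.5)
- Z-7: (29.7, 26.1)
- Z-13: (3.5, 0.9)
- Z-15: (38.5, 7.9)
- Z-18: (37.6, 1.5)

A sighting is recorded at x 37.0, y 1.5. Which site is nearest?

Squared distances to each site:
Z-2: 323.060; Z-16: 2058.490; Z-14: 655.010; Z-7: 658.450; Z-13: 1122.610; Z-15: 43.210; Z-18: 0.360.
Minimum at Z-18.

Z-18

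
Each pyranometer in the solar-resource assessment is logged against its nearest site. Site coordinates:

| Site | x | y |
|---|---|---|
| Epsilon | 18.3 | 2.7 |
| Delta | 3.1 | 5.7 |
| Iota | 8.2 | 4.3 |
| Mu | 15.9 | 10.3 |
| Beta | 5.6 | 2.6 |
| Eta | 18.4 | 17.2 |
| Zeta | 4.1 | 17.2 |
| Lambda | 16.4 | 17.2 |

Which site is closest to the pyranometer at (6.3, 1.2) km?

Beta

Squared distances to each site:
Epsilon: 146.250; Delta: 30.490; Iota: 13.220; Mu: 174.970; Beta: 2.450; Eta: 402.410; Zeta: 260.840; Lambda: 358.010.
Minimum at Beta.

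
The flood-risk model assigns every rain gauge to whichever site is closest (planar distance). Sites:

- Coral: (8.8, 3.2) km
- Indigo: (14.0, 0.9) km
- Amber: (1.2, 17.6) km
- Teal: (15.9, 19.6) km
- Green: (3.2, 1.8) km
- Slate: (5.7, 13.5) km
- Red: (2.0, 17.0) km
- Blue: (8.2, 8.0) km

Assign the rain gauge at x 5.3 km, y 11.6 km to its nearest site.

Squared distances to each site:
Coral: 82.810; Indigo: 190.180; Amber: 52.810; Teal: 176.360; Green: 100.450; Slate: 3.770; Red: 40.050; Blue: 21.370.
Minimum at Slate.

Slate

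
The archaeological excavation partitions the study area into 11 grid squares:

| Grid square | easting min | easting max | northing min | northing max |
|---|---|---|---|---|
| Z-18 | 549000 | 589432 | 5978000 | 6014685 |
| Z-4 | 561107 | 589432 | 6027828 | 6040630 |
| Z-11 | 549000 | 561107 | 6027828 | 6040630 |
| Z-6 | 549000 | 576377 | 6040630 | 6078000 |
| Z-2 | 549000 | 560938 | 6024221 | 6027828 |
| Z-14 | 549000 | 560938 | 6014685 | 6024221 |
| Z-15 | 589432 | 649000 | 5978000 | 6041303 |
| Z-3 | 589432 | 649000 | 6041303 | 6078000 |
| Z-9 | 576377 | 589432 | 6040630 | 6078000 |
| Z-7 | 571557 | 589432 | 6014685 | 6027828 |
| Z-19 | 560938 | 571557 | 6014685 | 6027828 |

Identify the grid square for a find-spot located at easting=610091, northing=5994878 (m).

Z-15

The point has easting = 610091 and northing = 5994878.
Only Z-15 satisfies 589432 ≤ easting ≤ 649000 and 5978000 ≤ northing ≤ 6041303.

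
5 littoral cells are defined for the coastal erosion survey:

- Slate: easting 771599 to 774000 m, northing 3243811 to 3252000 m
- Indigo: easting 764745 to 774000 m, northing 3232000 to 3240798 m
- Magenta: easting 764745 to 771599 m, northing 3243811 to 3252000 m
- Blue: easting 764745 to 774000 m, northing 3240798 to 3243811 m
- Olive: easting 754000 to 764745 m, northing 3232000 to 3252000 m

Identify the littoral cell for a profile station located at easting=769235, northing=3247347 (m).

Magenta

The point has easting = 769235 and northing = 3247347.
Only Magenta satisfies 764745 ≤ easting ≤ 771599 and 3243811 ≤ northing ≤ 3252000.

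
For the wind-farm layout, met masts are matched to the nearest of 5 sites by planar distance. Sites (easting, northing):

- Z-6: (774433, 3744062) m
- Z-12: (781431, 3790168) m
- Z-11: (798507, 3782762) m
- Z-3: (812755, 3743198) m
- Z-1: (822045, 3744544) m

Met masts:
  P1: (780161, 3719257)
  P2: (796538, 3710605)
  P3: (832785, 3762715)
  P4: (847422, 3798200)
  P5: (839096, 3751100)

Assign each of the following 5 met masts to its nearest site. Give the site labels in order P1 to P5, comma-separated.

P1 → Z-6 (d²=648098009.00)
P2 → Z-3 (d²=1325294738.00)
P3 → Z-1 (d²=445532841.00)
P4 → Z-11 (d²=2631009069.00)
P5 → Z-1 (d²=333717737.00)

Z-6, Z-3, Z-1, Z-11, Z-1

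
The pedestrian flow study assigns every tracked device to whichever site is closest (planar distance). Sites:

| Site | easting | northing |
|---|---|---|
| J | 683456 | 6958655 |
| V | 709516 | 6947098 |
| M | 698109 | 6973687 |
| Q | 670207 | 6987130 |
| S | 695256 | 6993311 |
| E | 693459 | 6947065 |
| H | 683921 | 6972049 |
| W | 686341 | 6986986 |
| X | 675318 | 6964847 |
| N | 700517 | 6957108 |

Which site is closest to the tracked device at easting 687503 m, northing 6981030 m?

W

Squared distances to each site:
J: 517018834.000; V: 1635952793.000; M: 166406885.000; Q: 336361616.000; S: 210931970.000; E: 1189095161.000; H: 93489085.000; W: 36824180.000; X: 410363714.000; N: 741626280.000.
Minimum at W.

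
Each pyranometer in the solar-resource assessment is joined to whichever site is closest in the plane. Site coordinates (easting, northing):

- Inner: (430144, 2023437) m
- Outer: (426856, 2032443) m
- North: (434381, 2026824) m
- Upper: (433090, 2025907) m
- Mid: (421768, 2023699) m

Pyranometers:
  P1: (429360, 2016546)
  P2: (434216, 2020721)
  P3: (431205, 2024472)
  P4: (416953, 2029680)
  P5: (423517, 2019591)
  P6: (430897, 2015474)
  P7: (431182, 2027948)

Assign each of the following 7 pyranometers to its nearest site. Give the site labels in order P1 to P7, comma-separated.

P1 → Inner (d²=48100537.00)
P2 → Inner (d²=23957840.00)
P3 → Inner (d²=2196946.00)
P4 → Mid (d²=58956586.00)
P5 → Mid (d²=19934665.00)
P6 → Inner (d²=63976378.00)
P7 → Upper (d²=7806145.00)

Inner, Inner, Inner, Mid, Mid, Inner, Upper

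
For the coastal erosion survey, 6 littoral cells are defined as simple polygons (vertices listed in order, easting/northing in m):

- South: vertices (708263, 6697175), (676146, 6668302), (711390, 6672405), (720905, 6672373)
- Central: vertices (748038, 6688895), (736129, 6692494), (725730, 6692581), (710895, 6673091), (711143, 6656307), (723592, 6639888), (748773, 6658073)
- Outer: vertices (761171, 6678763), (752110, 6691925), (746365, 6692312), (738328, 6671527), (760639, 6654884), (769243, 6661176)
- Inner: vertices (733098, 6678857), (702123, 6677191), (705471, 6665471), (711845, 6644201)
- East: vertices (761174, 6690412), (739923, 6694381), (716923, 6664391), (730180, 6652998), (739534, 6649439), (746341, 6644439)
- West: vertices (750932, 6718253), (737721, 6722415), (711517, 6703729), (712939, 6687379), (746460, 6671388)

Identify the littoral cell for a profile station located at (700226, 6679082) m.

Cast a ray rightward from (700226, 6679082). For each polygon, the edges (by vertex number in listed order) whose endpoints lie on opposite sides of northing = 6679082, where each meets that height, and whether that is right or left of the point:
South: 1–2 at easting≈688137.2 (left), 4–1 at easting≈717485.3 (right) → 1 crossing.
Central: 3–4 at easting≈715455.1 (right), 7–1 at easting≈748272.0 (right) → 2 crossings.
Outer: 1–2 at easting≈760951.4 (right), 3–4 at easting≈741249.3 (right) → 2 crossings.
Inner: no edge straddles that height → 0 crossings.
East: 2–3 at easting≈728189.9 (right), 6–1 at easting≈757518.4 (right) → 2 crossings.
West: 4–5 at easting≈730331.5 (right), 5–1 at easting≈747194.2 (right) → 2 crossings.
Only South has an odd count, so the point is inside South.

South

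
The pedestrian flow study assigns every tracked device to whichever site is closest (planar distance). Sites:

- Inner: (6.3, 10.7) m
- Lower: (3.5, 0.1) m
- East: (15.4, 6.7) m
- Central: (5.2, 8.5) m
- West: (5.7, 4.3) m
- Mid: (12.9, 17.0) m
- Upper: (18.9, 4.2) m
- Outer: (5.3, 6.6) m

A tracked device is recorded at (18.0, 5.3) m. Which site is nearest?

Squared distances to each site:
Inner: 166.050; Lower: 237.290; East: 8.720; Central: 174.080; West: 152.290; Mid: 162.900; Upper: 2.020; Outer: 162.980.
Minimum at Upper.

Upper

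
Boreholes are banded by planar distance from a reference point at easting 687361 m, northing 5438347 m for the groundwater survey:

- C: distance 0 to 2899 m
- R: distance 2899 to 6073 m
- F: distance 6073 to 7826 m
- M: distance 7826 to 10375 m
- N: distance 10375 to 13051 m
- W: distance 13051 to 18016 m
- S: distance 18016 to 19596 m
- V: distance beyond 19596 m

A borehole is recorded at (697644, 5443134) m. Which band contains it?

Distance = √((697644−687361)² + (5443134−5438347)²) = √(105740089.000 + 22915369.000) = 11342.639 m.
10375 ≤ 11342.639 < 13051 → N.

N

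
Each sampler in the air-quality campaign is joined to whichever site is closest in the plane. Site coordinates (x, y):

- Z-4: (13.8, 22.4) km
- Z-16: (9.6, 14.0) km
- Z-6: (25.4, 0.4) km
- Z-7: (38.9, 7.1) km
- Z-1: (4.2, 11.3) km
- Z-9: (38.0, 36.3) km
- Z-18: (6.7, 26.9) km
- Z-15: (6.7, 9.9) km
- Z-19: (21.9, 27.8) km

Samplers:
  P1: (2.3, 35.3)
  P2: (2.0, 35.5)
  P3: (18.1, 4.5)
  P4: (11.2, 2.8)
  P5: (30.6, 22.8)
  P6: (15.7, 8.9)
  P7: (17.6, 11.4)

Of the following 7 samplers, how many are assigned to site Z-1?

P1 → Z-18
P2 → Z-18
P3 → Z-6
P4 → Z-15
P5 → Z-19
P6 → Z-16
P7 → Z-16
0 of the 7 go to Z-1.

0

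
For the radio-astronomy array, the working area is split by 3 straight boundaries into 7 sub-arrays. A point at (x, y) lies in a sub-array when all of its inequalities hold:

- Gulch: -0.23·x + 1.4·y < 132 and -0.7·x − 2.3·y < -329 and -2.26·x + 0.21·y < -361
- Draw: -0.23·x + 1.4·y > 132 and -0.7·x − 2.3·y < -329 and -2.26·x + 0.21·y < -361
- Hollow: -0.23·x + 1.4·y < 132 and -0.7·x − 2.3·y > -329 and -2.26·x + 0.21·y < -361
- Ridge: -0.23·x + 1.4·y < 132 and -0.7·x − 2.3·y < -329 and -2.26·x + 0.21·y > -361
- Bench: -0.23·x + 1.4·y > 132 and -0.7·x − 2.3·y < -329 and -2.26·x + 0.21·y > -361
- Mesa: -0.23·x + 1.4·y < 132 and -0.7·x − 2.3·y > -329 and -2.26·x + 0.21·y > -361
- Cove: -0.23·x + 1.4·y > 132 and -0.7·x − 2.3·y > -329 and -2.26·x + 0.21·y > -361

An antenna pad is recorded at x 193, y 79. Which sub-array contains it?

Hollow

-0.23·193 + 1.4·79 = 66.210, which is < 132
-0.7·193 − 2.3·79 = -316.800, which is > -329
-2.26·193 + 0.21·79 = -419.590, which is < -361
This sign pattern matches Hollow.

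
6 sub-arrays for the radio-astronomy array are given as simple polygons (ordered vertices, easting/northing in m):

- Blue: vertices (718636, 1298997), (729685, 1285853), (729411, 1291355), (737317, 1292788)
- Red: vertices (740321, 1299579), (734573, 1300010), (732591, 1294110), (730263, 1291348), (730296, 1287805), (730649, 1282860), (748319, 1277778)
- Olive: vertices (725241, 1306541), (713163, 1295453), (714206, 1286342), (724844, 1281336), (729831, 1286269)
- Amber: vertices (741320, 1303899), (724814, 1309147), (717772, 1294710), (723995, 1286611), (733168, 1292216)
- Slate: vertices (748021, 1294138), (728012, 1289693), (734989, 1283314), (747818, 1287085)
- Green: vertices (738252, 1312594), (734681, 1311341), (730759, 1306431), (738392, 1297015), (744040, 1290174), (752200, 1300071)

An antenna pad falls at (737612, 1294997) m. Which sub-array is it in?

Cast a ray rightward from (737612, 1294997). For each polygon, the edges (by vertex number in listed order) whose endpoints lie on opposite sides of northing = 1294997, where each meets that height, and whether that is right or left of the point:
Blue: 1–2 at easting≈721998.4 (left), 4–1 at easting≈730670.8 (left) → 0 crossings.
Red: 2–3 at easting≈732889.0 (left), 7–1 at easting≈742002.0 (right) → 1 crossing.
Olive: 2–3 at easting≈713215.2 (left), 5–1 at easting≈727854.8 (left) → 0 crossings.
Amber: 2–3 at easting≈717912.0 (left), 5–1 at easting≈735108.5 (left) → 0 crossings.
Slate: no edge straddles that height → 0 crossings.
Green: 4–5 at easting≈740058.1 (right), 5–6 at easting≈748016.5 (right) → 2 crossings.
Only Red has an odd count, so the point is inside Red.

Red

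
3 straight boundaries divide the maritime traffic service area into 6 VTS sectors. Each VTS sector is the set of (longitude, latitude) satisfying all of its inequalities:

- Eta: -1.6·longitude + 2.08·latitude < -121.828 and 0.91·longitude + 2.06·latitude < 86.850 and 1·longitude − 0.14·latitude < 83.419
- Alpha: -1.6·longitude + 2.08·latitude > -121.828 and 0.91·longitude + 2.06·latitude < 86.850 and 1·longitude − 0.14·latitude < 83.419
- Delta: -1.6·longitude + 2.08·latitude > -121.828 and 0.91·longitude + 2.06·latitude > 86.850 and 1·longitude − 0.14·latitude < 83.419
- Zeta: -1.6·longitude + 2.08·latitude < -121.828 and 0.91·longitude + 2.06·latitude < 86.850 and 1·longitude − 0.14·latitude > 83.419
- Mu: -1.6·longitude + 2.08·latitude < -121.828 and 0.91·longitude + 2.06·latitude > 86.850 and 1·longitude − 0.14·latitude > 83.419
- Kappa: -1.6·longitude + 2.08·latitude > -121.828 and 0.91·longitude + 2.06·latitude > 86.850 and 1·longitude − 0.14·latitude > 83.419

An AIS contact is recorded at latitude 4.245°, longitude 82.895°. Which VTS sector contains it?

-1.6·82.895 + 2.08·4.245 = -123.802, which is < -121.828
0.91·82.895 + 2.06·4.245 = 84.179, which is < 86.850
1·82.895 − 0.14·4.245 = 82.301, which is < 83.419
This sign pattern matches Eta.

Eta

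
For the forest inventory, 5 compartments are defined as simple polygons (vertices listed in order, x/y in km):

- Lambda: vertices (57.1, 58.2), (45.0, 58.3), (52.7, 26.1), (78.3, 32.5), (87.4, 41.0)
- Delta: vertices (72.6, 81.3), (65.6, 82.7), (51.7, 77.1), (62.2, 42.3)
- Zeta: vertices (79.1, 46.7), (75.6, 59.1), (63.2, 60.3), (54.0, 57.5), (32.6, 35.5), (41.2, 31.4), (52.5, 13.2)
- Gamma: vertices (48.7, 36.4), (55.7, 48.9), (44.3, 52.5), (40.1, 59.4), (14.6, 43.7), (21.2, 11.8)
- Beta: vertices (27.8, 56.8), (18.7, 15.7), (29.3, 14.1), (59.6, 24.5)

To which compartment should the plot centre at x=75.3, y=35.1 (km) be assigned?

Lambda

Cast a ray rightward from (75.3, 35.1). For each polygon, the edges (by vertex number in listed order) whose endpoints lie on opposite sides of y = 35.1, where each meets that height, and whether that is right or left of the point:
Lambda: 2–3 at x≈50.55 (left), 4–5 at x≈81.08 (right) → 1 crossing.
Delta: no edge straddles that height → 0 crossings.
Zeta: 5–6 at x≈33.44 (left), 7–1 at x≈69.89 (left) → 0 crossings.
Gamma: 5–6 at x≈16.38 (left), 6–1 at x≈47.25 (left) → 0 crossings.
Beta: 1–2 at x≈23.00 (left), 4–1 at x≈49.16 (left) → 0 crossings.
Only Lambda has an odd count, so the point is inside Lambda.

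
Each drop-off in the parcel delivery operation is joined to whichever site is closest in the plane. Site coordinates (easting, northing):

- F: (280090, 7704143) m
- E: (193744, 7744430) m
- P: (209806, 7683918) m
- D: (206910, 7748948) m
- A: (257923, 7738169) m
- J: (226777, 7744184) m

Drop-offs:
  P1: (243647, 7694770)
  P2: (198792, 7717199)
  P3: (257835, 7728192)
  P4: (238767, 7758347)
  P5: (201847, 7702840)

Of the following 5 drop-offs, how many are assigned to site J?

P1 → P
P2 → E
P3 → A
P4 → J
P5 → P
1 of the 5 goes to J.

1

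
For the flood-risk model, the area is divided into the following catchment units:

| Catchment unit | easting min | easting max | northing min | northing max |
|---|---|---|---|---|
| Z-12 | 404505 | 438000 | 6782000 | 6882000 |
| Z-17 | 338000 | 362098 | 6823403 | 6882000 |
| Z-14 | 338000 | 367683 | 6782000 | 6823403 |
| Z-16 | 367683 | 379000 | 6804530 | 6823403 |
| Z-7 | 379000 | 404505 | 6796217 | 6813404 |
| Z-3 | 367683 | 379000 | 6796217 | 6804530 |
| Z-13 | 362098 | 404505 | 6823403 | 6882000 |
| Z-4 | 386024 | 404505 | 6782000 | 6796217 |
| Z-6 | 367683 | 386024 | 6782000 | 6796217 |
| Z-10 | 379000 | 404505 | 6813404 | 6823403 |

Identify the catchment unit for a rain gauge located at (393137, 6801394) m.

The point has easting = 393137 and northing = 6801394.
Only Z-7 satisfies 379000 ≤ easting ≤ 404505 and 6796217 ≤ northing ≤ 6813404.

Z-7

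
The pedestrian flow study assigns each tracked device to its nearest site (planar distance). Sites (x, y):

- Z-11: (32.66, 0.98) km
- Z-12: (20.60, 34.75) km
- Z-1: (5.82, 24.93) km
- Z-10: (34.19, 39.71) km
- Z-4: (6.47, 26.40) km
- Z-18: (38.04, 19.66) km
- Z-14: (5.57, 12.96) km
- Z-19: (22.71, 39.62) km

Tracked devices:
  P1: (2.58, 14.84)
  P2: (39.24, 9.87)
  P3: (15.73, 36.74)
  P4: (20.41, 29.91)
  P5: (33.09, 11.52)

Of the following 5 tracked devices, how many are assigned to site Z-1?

0

P1 → Z-14
P2 → Z-18
P3 → Z-12
P4 → Z-12
P5 → Z-18
0 of the 5 go to Z-1.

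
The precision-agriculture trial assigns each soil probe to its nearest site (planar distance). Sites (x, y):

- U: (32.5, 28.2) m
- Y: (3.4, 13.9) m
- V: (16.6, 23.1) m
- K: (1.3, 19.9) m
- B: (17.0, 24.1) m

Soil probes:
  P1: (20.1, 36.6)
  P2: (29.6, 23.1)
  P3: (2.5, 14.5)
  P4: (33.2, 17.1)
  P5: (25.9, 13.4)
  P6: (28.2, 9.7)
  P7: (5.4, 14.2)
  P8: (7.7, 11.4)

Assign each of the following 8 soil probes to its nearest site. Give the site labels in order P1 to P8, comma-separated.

P1 → B (d²=165.86)
P2 → U (d²=34.42)
P3 → Y (d²=1.17)
P4 → U (d²=123.70)
P5 → V (d²=180.58)
P6 → V (d²=314.12)
P7 → Y (d²=4.09)
P8 → Y (d²=24.74)

B, U, Y, U, V, V, Y, Y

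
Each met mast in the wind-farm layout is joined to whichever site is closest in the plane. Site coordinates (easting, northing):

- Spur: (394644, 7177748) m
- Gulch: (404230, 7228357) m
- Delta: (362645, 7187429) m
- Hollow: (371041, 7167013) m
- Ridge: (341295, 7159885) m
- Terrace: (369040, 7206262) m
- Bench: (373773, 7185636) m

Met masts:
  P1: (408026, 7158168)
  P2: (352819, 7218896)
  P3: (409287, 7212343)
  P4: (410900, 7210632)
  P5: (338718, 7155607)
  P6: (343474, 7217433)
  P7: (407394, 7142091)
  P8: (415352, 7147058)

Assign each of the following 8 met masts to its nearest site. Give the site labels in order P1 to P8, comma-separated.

P1 → Spur (d²=562454324.00)
P2 → Terrace (d²=422738797.00)
P3 → Gulch (d²=282021445.00)
P4 → Gulch (d²=358664525.00)
P5 → Ridge (d²=24942213.00)
P6 → Terrace (d²=778411597.00)
P7 → Spur (d²=1433984149.00)
P8 → Spur (d²=1370697364.00)

Spur, Terrace, Gulch, Gulch, Ridge, Terrace, Spur, Spur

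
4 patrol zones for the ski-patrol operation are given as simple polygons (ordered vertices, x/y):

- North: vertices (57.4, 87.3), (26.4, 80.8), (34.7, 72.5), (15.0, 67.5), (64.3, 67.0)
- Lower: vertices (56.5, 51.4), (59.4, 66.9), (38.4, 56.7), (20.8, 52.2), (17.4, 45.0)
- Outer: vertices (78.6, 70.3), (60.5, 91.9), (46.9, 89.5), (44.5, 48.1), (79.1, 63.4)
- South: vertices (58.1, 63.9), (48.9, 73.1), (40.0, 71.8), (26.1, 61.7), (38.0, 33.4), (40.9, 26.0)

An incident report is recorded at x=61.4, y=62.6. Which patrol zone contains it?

Cast a ray rightward from (61.4, 62.6). For each polygon, the edges (by vertex number in listed order) whose endpoints lie on opposite sides of y = 62.6, where each meets that height, and whether that is right or left of the point:
North: no edge straddles that height → 0 crossings.
Lower: 1–2 at x≈58.60 (left), 2–3 at x≈50.55 (left) → 0 crossings.
Outer: 3–4 at x≈45.34 (left), 4–5 at x≈77.29 (right) → 1 crossing.
South: 3–4 at x≈27.34 (left), 6–1 at x≈57.51 (left) → 0 crossings.
Only Outer has an odd count, so the point is inside Outer.

Outer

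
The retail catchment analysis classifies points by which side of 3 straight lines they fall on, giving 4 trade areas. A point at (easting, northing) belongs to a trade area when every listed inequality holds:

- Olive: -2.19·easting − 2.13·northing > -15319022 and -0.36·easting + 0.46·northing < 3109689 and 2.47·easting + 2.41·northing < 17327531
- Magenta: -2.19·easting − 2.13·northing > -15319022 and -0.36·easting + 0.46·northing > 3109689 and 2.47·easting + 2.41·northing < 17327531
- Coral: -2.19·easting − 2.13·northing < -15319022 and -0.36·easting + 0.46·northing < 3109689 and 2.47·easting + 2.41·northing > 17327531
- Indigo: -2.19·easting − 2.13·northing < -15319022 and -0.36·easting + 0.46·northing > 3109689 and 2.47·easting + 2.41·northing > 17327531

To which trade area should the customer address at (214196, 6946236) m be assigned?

-2.19·214196 − 2.13·6946236 = -15264571.920, which is > -15319022
-0.36·214196 + 0.46·6946236 = 3118158.000, which is > 3109689
2.47·214196 + 2.41·6946236 = 17269492.880, which is < 17327531
This sign pattern matches Magenta.

Magenta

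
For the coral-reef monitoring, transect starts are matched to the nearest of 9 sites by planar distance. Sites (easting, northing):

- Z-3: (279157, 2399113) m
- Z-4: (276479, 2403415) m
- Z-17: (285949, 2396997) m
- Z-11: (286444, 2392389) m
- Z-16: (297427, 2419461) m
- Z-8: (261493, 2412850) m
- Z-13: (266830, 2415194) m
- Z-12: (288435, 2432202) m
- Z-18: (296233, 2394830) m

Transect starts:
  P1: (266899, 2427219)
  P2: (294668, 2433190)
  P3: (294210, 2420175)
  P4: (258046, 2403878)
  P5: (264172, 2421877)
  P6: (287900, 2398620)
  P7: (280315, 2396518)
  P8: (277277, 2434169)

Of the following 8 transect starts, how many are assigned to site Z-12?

2

P1 → Z-13
P2 → Z-12
P3 → Z-16
P4 → Z-8
P5 → Z-13
P6 → Z-17
P7 → Z-3
P8 → Z-12
2 of the 8 go to Z-12.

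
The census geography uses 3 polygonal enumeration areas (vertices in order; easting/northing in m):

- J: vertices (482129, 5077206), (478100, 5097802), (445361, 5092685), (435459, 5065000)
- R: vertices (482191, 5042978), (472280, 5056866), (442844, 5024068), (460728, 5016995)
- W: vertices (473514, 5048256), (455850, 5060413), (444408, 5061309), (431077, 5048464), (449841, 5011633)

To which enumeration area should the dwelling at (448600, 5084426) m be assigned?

J

Cast a ray rightward from (448600, 5084426). For each polygon, the edges (by vertex number in listed order) whose endpoints lie on opposite sides of northing = 5084426, where each meets that height, and whether that is right or left of the point:
J: 1–2 at easting≈480716.6 (right), 3–4 at easting≈442407.0 (left) → 1 crossing.
R: no edge straddles that height → 0 crossings.
W: no edge straddles that height → 0 crossings.
Only J has an odd count, so the point is inside J.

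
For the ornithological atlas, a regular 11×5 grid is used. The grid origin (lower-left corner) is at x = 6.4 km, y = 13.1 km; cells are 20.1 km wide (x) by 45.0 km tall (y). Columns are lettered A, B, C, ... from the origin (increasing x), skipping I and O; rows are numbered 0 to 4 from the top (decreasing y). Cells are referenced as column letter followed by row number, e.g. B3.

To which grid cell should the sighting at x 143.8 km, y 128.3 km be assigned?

Column index: ⌊(143.8 − 6.4) / 20.1⌋ = ⌊6.836⌋ = 6 → column G
Row offset from origin: ⌊(128.3 − 13.1) / 45.0⌋ = ⌊2.560⌋ = 2 → row 2 (counted from top)

G2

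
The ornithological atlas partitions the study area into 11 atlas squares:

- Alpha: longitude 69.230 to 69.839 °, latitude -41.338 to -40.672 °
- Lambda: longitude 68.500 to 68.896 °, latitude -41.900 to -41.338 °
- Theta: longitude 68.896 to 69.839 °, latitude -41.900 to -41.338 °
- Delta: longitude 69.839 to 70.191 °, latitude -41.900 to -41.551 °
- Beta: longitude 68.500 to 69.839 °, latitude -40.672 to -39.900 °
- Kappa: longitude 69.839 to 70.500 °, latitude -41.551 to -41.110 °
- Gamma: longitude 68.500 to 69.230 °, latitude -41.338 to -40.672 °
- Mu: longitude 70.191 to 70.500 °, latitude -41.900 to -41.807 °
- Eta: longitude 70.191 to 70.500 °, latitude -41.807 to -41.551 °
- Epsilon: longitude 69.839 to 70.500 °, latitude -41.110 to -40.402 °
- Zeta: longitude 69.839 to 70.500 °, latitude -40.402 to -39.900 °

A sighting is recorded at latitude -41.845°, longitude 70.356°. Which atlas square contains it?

The point has longitude = 70.356 and latitude = -41.845.
Only Mu satisfies 70.191 ≤ longitude ≤ 70.500 and -41.900 ≤ latitude ≤ -41.807.

Mu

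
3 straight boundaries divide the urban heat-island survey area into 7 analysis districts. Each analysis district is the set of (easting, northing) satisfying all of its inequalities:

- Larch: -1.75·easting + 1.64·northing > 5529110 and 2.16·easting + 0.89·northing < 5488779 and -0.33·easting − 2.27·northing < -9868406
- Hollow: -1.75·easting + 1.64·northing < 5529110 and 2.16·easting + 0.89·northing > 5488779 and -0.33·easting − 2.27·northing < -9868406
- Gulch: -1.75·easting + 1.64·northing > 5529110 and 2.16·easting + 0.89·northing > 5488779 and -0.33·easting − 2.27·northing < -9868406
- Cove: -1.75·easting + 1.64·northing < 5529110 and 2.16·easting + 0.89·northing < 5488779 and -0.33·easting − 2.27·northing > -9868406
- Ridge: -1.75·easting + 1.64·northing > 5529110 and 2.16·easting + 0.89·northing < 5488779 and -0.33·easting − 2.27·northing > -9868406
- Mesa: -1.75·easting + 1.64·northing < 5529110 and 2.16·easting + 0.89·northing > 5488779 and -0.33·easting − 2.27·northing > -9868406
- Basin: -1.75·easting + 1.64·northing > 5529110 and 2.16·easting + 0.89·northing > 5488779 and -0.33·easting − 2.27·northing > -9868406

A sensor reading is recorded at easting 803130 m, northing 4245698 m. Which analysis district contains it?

-1.75·803130 + 1.64·4245698 = 5557467.220, which is > 5529110
2.16·803130 + 0.89·4245698 = 5513432.020, which is > 5488779
-0.33·803130 − 2.27·4245698 = -9902767.360, which is < -9868406
This sign pattern matches Gulch.

Gulch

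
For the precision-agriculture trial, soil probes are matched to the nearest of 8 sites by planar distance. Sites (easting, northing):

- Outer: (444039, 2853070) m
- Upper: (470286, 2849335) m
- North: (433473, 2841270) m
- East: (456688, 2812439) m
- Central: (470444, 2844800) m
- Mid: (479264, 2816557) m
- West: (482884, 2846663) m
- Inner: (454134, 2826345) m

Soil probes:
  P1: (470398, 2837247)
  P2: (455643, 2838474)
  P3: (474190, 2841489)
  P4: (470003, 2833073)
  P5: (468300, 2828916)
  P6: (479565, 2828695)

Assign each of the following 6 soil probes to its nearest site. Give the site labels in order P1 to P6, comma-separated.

P1 → Central (d²=57049925.00)
P2 → Inner (d²=149389722.00)
P3 → Central (d²=24995237.00)
P4 → Central (d²=137717010.00)
P5 → Inner (d²=207285597.00)
P6 → Mid (d²=147421645.00)

Central, Inner, Central, Central, Inner, Mid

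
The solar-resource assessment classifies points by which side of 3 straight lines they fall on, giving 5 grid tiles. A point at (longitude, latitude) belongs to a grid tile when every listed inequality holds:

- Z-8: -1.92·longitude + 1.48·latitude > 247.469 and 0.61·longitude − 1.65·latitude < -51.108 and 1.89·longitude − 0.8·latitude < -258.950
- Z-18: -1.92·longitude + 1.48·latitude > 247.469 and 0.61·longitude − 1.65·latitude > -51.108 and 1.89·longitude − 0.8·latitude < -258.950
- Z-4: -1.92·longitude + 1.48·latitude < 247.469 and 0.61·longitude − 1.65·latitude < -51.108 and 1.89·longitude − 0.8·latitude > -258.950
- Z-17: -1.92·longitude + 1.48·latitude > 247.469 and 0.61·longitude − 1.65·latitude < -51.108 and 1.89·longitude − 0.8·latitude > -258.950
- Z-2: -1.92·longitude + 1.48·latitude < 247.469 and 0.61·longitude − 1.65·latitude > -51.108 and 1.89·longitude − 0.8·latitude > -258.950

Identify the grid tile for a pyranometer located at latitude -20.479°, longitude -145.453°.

-1.92·-145.453 + 1.48·-20.479 = 248.961, which is > 247.469
0.61·-145.453 − 1.65·-20.479 = -54.936, which is < -51.108
1.89·-145.453 − 0.8·-20.479 = -258.523, which is > -258.950
This sign pattern matches Z-17.

Z-17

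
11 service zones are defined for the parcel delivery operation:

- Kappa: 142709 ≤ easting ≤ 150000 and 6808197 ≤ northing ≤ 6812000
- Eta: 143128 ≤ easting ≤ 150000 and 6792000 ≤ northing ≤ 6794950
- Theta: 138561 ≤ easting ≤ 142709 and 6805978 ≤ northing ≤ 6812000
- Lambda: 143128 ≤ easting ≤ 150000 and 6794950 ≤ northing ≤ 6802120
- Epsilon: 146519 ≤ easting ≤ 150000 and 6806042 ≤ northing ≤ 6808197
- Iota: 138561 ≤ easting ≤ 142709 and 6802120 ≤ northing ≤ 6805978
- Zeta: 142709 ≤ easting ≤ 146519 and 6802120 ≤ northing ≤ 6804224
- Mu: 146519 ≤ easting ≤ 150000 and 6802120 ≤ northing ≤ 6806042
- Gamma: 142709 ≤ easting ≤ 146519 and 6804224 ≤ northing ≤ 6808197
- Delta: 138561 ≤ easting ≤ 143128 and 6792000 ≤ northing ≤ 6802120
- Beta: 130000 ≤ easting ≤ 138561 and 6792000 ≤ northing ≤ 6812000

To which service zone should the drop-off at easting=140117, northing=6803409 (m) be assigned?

The point has easting = 140117 and northing = 6803409.
Only Iota satisfies 138561 ≤ easting ≤ 142709 and 6802120 ≤ northing ≤ 6805978.

Iota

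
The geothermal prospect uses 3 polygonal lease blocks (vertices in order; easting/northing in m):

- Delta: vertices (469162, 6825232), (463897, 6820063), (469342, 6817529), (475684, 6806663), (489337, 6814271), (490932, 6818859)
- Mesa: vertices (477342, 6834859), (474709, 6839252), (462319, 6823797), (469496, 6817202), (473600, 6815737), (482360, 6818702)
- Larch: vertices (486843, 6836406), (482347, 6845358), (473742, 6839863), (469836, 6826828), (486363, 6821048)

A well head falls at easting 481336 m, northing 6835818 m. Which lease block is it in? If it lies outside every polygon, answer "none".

Cast a ray rightward from (481336, 6835818). For each polygon, the edges (by vertex number in listed order) whose endpoints lie on opposite sides of northing = 6835818, where each meets that height, and whether that is right or left of the point:
Delta: no edge straddles that height → 0 crossings.
Mesa: 1–2 at easting≈476767.2 (left), 2–3 at easting≈471956.0 (left) → 0 crossings.
Larch: 3–4 at easting≈472529.9 (left), 5–1 at easting≈486824.6 (right) → 1 crossing.
Only Larch has an odd count, so the point is inside Larch.

Larch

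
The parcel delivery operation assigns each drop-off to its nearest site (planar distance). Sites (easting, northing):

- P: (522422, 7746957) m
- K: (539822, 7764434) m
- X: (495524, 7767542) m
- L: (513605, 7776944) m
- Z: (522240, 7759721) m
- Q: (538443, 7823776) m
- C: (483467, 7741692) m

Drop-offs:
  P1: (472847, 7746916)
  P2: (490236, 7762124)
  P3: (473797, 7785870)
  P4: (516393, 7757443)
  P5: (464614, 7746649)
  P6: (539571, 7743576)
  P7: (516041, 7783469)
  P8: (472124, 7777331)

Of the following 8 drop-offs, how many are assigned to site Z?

1

P1 → C
P2 → X
P3 → X
P4 → Z
P5 → C
P6 → P
P7 → L
P8 → X
1 of the 8 goes to Z.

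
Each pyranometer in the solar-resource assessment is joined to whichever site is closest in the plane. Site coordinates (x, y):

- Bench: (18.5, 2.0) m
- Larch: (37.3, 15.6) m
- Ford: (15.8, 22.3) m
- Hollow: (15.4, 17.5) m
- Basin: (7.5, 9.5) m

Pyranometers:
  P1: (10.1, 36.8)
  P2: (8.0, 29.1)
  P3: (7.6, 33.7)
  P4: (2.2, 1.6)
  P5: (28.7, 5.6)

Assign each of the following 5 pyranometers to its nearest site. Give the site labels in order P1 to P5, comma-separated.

Ford, Ford, Ford, Basin, Bench

P1 → Ford (d²=242.74)
P2 → Ford (d²=107.08)
P3 → Ford (d²=197.20)
P4 → Basin (d²=90.50)
P5 → Bench (d²=117.00)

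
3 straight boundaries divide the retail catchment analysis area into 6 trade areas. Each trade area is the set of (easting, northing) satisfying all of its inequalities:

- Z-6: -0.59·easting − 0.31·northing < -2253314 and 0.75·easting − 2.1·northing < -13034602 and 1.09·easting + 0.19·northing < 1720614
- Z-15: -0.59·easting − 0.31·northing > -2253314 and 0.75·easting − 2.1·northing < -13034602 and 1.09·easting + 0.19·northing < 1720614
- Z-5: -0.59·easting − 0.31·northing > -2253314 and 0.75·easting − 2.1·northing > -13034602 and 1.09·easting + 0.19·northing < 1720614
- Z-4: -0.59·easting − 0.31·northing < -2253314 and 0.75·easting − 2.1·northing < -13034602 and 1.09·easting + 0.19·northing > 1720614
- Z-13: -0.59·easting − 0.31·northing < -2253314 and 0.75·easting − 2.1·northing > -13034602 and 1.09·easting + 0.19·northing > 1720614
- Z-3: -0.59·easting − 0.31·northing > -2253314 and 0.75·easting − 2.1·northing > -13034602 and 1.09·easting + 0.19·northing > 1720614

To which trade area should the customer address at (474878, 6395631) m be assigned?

-0.59·474878 − 0.31·6395631 = -2262823.630, which is < -2253314
0.75·474878 − 2.1·6395631 = -13074666.600, which is < -13034602
1.09·474878 + 0.19·6395631 = 1732786.910, which is > 1720614
This sign pattern matches Z-4.

Z-4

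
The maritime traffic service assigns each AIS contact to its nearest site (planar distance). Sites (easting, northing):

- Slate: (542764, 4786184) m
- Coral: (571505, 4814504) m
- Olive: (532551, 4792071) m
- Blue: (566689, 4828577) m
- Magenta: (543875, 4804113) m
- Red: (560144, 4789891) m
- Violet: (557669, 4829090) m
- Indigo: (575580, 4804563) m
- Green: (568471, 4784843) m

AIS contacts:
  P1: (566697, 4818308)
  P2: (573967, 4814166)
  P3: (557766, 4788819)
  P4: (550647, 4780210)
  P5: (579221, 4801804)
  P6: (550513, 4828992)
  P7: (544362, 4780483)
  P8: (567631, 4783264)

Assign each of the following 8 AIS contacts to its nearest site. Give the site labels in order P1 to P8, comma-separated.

Coral, Coral, Red, Slate, Indigo, Violet, Slate, Green

P1 → Coral (d²=37587280.00)
P2 → Coral (d²=6175688.00)
P3 → Red (d²=6804068.00)
P4 → Slate (d²=97830365.00)
P5 → Indigo (d²=20868962.00)
P6 → Violet (d²=51217940.00)
P7 → Slate (d²=35055005.00)
P8 → Green (d²=3198841.00)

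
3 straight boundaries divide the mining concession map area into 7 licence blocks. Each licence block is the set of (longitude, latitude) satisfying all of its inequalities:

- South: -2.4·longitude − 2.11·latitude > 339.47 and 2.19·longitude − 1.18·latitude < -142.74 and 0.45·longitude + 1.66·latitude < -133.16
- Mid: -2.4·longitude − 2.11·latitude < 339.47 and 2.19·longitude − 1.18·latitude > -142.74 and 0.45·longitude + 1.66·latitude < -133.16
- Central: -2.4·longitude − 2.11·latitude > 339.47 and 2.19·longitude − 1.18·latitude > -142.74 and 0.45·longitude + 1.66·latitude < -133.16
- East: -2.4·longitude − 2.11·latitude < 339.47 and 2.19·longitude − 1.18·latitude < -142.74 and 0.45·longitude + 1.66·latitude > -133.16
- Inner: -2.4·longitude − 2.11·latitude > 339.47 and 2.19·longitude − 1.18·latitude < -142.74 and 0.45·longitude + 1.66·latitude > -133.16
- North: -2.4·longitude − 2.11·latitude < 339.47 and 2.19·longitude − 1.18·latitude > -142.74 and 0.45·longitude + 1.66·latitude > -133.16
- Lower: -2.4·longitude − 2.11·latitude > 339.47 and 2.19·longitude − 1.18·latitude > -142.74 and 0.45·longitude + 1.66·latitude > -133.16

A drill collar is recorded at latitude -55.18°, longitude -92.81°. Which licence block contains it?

Mid

-2.4·-92.81 − 2.11·-55.18 = 339.174, which is < 339.47
2.19·-92.81 − 1.18·-55.18 = -138.142, which is > -142.74
0.45·-92.81 + 1.66·-55.18 = -133.363, which is < -133.16
This sign pattern matches Mid.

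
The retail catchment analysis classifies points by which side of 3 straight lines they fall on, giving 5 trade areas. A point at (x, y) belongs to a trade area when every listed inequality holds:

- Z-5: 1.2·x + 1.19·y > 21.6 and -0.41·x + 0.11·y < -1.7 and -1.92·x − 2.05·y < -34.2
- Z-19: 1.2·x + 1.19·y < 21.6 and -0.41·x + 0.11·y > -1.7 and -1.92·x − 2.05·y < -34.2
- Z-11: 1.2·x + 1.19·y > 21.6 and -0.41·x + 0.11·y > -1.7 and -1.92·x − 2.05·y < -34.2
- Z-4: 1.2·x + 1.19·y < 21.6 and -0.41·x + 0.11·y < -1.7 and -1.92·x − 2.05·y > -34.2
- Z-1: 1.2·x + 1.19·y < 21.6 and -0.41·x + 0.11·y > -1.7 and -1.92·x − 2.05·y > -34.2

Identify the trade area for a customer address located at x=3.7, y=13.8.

Z-19

1.2·3.7 + 1.19·13.8 = 20.862, which is < 21.6
-0.41·3.7 + 0.11·13.8 = 0.001, which is > -1.7
-1.92·3.7 − 2.05·13.8 = -35.394, which is < -34.2
This sign pattern matches Z-19.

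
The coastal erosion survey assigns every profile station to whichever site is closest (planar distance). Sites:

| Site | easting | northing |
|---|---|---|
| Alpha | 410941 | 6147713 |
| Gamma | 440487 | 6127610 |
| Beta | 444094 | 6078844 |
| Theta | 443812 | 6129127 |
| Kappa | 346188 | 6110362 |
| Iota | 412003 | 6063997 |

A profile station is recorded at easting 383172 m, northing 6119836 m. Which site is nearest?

Kappa

Squared distances to each site:
Alpha: 1548244490.000; Gamma: 3345444301.000; Beta: 5391834148.000; Theta: 3763532281.000; Kappa: 1457572932.000; Iota: 3949220482.000.
Minimum at Kappa.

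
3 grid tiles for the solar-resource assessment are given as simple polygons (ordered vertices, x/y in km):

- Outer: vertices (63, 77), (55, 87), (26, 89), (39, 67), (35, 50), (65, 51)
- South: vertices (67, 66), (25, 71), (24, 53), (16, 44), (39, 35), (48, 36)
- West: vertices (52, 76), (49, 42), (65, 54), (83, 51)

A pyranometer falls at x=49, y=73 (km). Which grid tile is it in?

Cast a ray rightward from (49, 73). For each polygon, the edges (by vertex number in listed order) whose endpoints lie on opposite sides of y = 73, where each meets that height, and whether that is right or left of the point:
Outer: 3–4 at x≈35.5 (left), 6–1 at x≈63.3 (right) → 1 crossing.
South: no edge straddles that height → 0 crossings.
West: 1–2 at x≈51.7 (right), 4–1 at x≈55.7 (right) → 2 crossings.
Only Outer has an odd count, so the point is inside Outer.

Outer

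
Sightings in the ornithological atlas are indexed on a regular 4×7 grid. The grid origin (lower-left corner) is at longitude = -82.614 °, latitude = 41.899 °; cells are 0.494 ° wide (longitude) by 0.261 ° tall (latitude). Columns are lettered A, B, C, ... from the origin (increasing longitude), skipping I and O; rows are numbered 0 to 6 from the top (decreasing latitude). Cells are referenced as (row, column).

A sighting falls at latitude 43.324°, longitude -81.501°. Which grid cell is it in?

Column index: ⌊(-81.501 − -82.614) / 0.494⌋ = ⌊2.253⌋ = 2 → column C
Row offset from origin: ⌊(43.324 − 41.899) / 0.261⌋ = ⌊5.460⌋ = 5 → row 1 (counted from top)

(1, C)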